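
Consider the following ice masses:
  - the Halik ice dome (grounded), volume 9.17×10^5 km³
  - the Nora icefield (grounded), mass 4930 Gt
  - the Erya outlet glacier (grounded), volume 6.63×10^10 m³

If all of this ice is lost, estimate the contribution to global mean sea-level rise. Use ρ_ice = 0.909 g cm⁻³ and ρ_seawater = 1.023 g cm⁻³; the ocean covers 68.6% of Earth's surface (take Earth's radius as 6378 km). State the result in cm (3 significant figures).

Halik: 9.17×10^5 km³ × (909/1023) = 8.148×10^5 km³ of water.
Nora: 4930 Gt = 4.930×10^15 kg; dividing by ρ_w = 1.023 g cm⁻³ = 1023 kg m⁻³ gives 4.819×10^12 m³ of water.
Erya: 6.63×10^10 m³ × (909/1023) = 5.891×10^10 m³ of water.
Total added water ≈ 8.197×10^14 m³ over 3.51×10^14 m² → Δh = 2.34 m = 234 cm.

≈ 234 cm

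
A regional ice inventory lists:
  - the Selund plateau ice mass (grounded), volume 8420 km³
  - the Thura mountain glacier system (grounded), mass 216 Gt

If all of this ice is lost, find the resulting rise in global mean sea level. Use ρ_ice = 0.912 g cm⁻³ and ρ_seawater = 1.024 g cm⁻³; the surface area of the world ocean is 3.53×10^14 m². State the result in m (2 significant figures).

≈ 0.022 m

Selund: 8420 km³ × (912/1024) = 7499 km³ of water.
Thura: 216 Gt = 2.160×10^14 kg; dividing by ρ_w = 1.024 g cm⁻³ = 1024 kg m⁻³ gives 2.109×10^11 m³ of water.
Total added water ≈ 7.710×10^12 m³ over 3.53×10^14 m² → Δh = 0.0218 m.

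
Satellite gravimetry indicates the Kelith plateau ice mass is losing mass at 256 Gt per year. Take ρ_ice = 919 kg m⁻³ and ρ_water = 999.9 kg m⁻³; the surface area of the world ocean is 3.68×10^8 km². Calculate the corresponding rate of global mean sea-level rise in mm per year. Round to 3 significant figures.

ρ_w = 999.9 kg m⁻³. Annual water volume added = 256 Gt / ρ_w = 2.560×10^14 kg / 999.9 kg m⁻³ = 2.560×10^11 m³.
Δh per year = 2.560×10^11 / 3.68×10^14 = 6.96×10^-4 m = 0.696 mm.

≈ 0.696 mm/yr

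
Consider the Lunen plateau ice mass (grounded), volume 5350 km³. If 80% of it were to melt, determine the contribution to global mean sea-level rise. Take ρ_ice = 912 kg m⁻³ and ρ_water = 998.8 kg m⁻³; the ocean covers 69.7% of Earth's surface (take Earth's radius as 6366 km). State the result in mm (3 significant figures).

≈ 11.0 mm

Lunen: 0.8 × 5350 km³ × (912/998.8) = 3908 km³ of water.
Spread over 3.55×10^14 m² of ocean, Δh = 3.908×10^12 / 3.55×10^14 = 0.0110 m = 11.0 mm.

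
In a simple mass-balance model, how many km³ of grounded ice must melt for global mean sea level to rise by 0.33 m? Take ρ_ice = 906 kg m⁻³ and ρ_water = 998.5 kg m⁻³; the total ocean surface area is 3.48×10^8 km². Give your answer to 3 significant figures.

Required water volume = Δh × A = 0.33 m × 3.48×10^14 m² = 1.148×10^14 m³ = 1.148×10^5 km³.
Ice volume = water volume × ρ_w/ρ_ice = 1.148×10^5 × 998.5/906 = 1.27×10^5 km³.

≈ 1.27×10^5 km³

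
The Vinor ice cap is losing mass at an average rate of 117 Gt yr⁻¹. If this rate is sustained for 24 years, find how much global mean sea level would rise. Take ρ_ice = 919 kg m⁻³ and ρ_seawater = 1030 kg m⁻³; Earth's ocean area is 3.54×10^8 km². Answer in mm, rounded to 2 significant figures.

≈ 7.7 mm

Total mass lost = 117 Gt/yr × 24 yr = 2808 Gt = 2.808×10^15 kg.
ρ_w = 1030 kg m⁻³, so water volume = 2.808×10^15 / 1030 = 2.726×10^12 m³.
Δh = 2.726×10^12 / 3.54×10^14 = 7.70×10^-3 m = 7.7 mm.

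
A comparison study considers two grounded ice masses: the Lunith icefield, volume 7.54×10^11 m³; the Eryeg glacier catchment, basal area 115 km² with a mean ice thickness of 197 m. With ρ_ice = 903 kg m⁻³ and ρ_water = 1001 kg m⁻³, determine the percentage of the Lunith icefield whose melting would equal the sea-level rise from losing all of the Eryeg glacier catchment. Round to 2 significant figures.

≈ 3.0 %

Equal sea-level rise means equal mass of meltwater, i.e. equal mass of ice lost.
Ice mass of Eryeg: 2.046×10^13 kg; ice mass of Lunith: 6.809×10^14 kg.
Fraction required = 2.046×10^13 / 6.809×10^14 = 0.0300 → 3.0 %.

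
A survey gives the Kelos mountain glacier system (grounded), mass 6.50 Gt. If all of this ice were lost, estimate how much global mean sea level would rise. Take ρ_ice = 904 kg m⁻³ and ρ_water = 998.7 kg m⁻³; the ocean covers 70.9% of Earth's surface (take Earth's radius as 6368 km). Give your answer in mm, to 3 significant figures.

≈ 0.0180 mm

Kelos: 6.50 Gt = 6.500×10^12 kg; dividing by ρ_w = 998.7 kg m⁻³ gives 6.508×10^9 m³ of water.
Spread over 3.61×10^14 m² of ocean, Δh = 6.508×10^9 / 3.61×10^14 = 1.80×10^-5 m = 0.0180 mm.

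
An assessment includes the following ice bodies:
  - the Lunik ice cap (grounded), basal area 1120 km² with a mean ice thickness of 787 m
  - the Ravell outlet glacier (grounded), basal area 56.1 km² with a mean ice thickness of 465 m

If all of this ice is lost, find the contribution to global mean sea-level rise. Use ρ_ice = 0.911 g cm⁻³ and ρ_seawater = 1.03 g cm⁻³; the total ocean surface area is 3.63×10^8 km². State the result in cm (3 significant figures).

≈ 0.221 cm

Lunik: ice volume = 1120 km² × 787 m = 881.4 km³; 881.4 × (911/1030) = 779.6 km³ of water.
Ravell: ice volume = 56.1 km² × 465 m = 26.09 km³; 26.09 × (911/1030) = 23.07 km³ of water.
Total added water ≈ 8.027×10^11 m³ over 3.63×10^14 m² → Δh = 2.21×10^-3 m = 0.221 cm.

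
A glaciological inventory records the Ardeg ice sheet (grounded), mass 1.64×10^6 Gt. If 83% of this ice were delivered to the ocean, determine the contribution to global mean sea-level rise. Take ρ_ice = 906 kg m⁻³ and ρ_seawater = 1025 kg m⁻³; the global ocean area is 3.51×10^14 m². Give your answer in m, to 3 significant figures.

Ardeg: 0.83 × 1.64×10^6 Gt = 1.361×10^18 kg; dividing by ρ_w = 1025 kg m⁻³ gives 1.328×10^15 m³ of water.
Spread over 3.51×10^14 m² of ocean, Δh = 1.328×10^15 / 3.51×10^14 = 3.78 m.

≈ 3.78 m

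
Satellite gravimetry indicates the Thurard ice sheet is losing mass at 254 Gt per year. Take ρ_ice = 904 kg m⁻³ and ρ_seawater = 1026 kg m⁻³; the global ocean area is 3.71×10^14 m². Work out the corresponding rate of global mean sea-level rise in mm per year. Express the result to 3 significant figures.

ρ_w = 1026 kg m⁻³. Annual water volume added = 254 Gt / ρ_w = 2.540×10^14 kg / 1026 kg m⁻³ = 2.476×10^11 m³.
Δh per year = 2.476×10^11 / 3.71×10^14 = 6.67×10^-4 m = 0.667 mm.

≈ 0.667 mm/yr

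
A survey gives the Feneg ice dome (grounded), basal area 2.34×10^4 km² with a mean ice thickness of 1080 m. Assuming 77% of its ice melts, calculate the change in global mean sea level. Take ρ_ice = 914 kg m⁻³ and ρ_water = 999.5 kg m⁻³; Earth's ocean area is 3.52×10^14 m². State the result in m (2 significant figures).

Feneg: ice volume = 2.34×10^4 km² × 1080 m = 2.527×10^4 km³; 0.77 × 2.527×10^4 × (914/999.5) = 1.779×10^4 km³ of water.
Spread over 3.52×10^14 m² of ocean, Δh = 1.779×10^13 / 3.52×10^14 = 0.0506 m.

≈ 0.051 m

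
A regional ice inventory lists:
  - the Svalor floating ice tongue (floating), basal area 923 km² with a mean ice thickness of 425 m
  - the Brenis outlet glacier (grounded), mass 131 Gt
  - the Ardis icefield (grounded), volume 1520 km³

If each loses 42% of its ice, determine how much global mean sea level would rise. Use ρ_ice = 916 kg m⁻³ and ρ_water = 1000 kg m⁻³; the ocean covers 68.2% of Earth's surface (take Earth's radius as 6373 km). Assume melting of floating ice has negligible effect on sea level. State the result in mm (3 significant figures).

The Svalor floating ice tongue is floating and already displaces its own weight of water, so its melt adds essentially nothing to sea level.
Brenis: 0.42 × 131 Gt = 5.502×10^13 kg; dividing by ρ_w = 1000 kg m⁻³ gives 5.502×10^10 m³ of water.
Ardis: 0.42 × 1520 km³ × (916/1000) = 584.8 km³ of water.
Total added water ≈ 6.398×10^11 m³ over 3.48×10^14 m² → Δh = 1.84×10^-3 m = 1.84 mm.

≈ 1.84 mm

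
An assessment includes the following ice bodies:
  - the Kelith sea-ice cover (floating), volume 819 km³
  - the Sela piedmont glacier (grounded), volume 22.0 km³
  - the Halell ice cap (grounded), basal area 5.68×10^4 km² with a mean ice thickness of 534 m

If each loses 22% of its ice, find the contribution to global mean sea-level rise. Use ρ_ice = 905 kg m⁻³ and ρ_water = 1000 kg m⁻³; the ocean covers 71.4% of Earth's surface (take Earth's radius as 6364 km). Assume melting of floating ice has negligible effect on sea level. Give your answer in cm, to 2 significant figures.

The Kelith sea-ice cover is floating and already displaces its own weight of water, so its melt adds essentially nothing to sea level.
Sela: 0.22 × 22.0 km³ × (905/1000) = 4.380 km³ of water.
Halell: ice volume = 5.68×10^4 km² × 534 m = 3.033×10^4 km³; 0.22 × 3.033×10^4 × (905/1000) = 6039 km³ of water.
Total added water ≈ 6.043×10^12 m³ over 3.63×10^14 m² → Δh = 0.0166 m = 1.7 cm.

≈ 1.7 cm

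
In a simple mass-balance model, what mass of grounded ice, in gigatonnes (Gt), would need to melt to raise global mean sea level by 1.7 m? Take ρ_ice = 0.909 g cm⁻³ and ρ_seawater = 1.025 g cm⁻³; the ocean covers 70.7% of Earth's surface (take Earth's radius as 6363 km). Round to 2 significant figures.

Required water volume = Δh × A = 1.7 m × 3.60×10^14 m² = 6.115×10^14 m³.
ρ_w = 1.025 g cm⁻³ = 1025 kg m⁻³, so the mass of water = 6.115×10^14 m³ × 1025 kg m⁻³ = 6.268×10^17 kg = 6.3×10^5 Gt (and the same mass of ice, by conservation).

≈ 6.3×10^5 Gt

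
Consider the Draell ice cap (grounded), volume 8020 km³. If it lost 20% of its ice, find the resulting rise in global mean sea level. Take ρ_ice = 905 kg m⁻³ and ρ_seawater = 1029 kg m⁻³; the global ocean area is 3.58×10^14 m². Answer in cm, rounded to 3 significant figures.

Draell: 0.2 × 8020 km³ × (905/1029) = 1411 km³ of water.
Spread over 3.58×10^14 m² of ocean, Δh = 1.411×10^12 / 3.58×10^14 = 3.94×10^-3 m = 0.394 cm.

≈ 0.394 cm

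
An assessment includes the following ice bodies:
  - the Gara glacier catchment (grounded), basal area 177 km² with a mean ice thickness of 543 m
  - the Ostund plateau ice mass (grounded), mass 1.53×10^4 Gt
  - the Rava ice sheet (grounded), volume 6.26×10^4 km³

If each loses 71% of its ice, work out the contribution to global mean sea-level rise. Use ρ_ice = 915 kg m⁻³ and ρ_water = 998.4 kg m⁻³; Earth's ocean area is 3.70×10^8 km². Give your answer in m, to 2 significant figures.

Gara: ice volume = 177 km² × 543 m = 96.11 km³; 0.71 × 96.11 × (915/998.4) = 62.54 km³ of water.
Ostund: 0.71 × 1.53×10^4 Gt = 1.086×10^16 kg; dividing by ρ_w = 998.4 kg m⁻³ gives 1.088×10^13 m³ of water.
Rava: 0.71 × 6.26×10^4 km³ × (915/998.4) = 4.073×10^4 km³ of water.
Total added water ≈ 5.168×10^13 m³ over 3.70×10^14 m² → Δh = 0.140 m.

≈ 0.14 m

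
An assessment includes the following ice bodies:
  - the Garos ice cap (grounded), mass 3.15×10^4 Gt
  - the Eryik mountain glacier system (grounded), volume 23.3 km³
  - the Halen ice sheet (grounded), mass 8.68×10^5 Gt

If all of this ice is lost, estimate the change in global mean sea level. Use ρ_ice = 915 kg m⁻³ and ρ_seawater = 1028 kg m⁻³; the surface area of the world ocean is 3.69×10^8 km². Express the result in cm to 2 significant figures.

≈ 240 cm

Garos: 3.15×10^4 Gt = 3.150×10^16 kg; dividing by ρ_w = 1028 kg m⁻³ gives 3.064×10^13 m³ of water.
Eryik: 23.3 km³ × (915/1028) = 20.74 km³ of water.
Halen: 8.68×10^5 Gt = 8.680×10^17 kg; dividing by ρ_w = 1028 kg m⁻³ gives 8.444×10^14 m³ of water.
Total added water ≈ 8.750×10^14 m³ over 3.69×10^14 m² → Δh = 2.37 m = 240 cm.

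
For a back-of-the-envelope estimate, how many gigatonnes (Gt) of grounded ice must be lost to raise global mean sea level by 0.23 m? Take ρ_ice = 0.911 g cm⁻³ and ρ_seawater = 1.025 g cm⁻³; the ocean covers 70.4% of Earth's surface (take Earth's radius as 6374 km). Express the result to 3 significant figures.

Required water volume = Δh × A = 0.23 m × 3.59×10^14 m² = 8.267×10^13 m³.
ρ_w = 1.025 g cm⁻³ = 1025 kg m⁻³, so the mass of water = 8.267×10^13 m³ × 1025 kg m⁻³ = 8.473×10^16 kg = 8.47×10^4 Gt (and the same mass of ice, by conservation).

≈ 8.47×10^4 Gt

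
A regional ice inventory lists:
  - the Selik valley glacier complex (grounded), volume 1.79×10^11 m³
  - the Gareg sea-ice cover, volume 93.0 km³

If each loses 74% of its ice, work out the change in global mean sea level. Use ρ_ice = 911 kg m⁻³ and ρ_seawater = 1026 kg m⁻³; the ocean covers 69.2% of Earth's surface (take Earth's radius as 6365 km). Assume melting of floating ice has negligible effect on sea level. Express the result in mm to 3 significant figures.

≈ 0.334 mm

Selik: 0.74 × 1.79×10^11 m³ × (911/1026) = 1.176×10^11 m³ of water.
The Gareg sea-ice cover is floating and already displaces its own weight of water, so its melt adds essentially nothing to sea level.
Total added water ≈ 1.176×10^11 m³ over 3.52×10^14 m² → Δh = 3.34×10^-4 m = 0.334 mm.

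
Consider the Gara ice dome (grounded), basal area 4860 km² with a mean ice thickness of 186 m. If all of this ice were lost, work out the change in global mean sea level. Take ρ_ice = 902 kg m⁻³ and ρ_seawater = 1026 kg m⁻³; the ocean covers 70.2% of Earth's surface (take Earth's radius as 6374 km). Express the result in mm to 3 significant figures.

≈ 2.22 mm

Gara: ice volume = 4860 km² × 186 m = 904.0 km³; 904.0 × (902/1026) = 794.7 km³ of water.
Spread over 3.58×10^14 m² of ocean, Δh = 7.947×10^11 / 3.58×10^14 = 2.22×10^-3 m = 2.22 mm.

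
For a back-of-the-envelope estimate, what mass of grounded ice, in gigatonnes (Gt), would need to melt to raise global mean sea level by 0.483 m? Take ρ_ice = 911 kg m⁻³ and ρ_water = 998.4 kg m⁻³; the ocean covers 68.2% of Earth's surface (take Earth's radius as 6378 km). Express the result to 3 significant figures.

≈ 1.68×10^5 Gt

Required water volume = Δh × A = 0.483 m × 3.49×10^14 m² = 1.684×10^14 m³.
ρ_w = 998.4 kg m⁻³, so the mass of water = 1.684×10^14 m³ × 998.4 kg m⁻³ = 1.681×10^17 kg = 1.68×10^5 Gt (and the same mass of ice, by conservation).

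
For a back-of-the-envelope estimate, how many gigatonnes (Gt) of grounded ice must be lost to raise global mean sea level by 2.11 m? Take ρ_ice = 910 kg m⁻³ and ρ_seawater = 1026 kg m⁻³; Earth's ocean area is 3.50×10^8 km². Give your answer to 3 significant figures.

≈ 7.58×10^5 Gt

Required water volume = Δh × A = 2.11 m × 3.50×10^14 m² = 7.385×10^14 m³.
ρ_w = 1026 kg m⁻³, so the mass of water = 7.385×10^14 m³ × 1026 kg m⁻³ = 7.577×10^17 kg = 7.58×10^5 Gt (and the same mass of ice, by conservation).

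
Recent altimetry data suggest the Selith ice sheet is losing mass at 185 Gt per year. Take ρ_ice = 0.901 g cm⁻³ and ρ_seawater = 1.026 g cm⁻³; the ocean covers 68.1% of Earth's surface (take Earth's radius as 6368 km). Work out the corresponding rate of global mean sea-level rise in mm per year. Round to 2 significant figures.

ρ_w = 1.026 g cm⁻³ = 1026 kg m⁻³. Annual water volume added = 185 Gt / ρ_w = 1.850×10^14 kg / 1026 kg m⁻³ = 1.803×10^11 m³.
Δh per year = 1.803×10^11 / 3.47×10^14 = 5.20×10^-4 m = 0.52 mm.

≈ 0.52 mm/yr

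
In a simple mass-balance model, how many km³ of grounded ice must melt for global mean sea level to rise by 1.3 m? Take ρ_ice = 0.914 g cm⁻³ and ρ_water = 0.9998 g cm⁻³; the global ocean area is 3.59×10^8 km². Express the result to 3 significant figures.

Required water volume = Δh × A = 1.3 m × 3.59×10^14 m² = 4.667×10^14 m³ = 4.667×10^5 km³.
Ice volume = water volume × ρ_w/ρ_ice = 4.667×10^5 × 999.8/914 = 5.11×10^5 km³.

≈ 5.11×10^5 km³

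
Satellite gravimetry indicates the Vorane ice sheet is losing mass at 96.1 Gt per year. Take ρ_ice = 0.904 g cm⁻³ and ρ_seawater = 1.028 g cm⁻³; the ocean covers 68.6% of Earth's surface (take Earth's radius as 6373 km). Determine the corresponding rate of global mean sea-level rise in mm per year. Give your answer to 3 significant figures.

ρ_w = 1.028 g cm⁻³ = 1028 kg m⁻³. Annual water volume added = 96.1 Gt / ρ_w = 9.610×10^13 kg / 1028 kg m⁻³ = 9.348×10^10 m³.
Δh per year = 9.348×10^10 / 3.50×10^14 = 2.67×10^-4 m = 0.267 mm.

≈ 0.267 mm/yr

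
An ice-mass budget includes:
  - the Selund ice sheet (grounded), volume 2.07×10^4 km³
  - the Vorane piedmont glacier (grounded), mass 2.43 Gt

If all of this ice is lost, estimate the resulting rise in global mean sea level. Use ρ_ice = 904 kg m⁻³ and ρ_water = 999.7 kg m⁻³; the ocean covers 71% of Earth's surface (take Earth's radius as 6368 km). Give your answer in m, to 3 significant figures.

Selund: 2.07×10^4 km³ × (904/999.7) = 1.872×10^4 km³ of water.
Vorane: 2.43 Gt = 2.430×10^12 kg; dividing by ρ_w = 999.7 kg m⁻³ gives 2.431×10^9 m³ of water.
Total added water ≈ 1.872×10^13 m³ over 3.62×10^14 m² → Δh = 0.0517 m.

≈ 0.0517 m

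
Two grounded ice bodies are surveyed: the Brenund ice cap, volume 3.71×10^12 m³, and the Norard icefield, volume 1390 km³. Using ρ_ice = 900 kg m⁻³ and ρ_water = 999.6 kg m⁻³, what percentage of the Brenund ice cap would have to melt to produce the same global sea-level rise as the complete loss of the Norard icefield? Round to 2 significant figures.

≈ 37 %

Equal sea-level rise means equal mass of meltwater, i.e. equal mass of ice lost.
Ice mass of Norard: 1.251×10^15 kg; ice mass of Brenund: 3.339×10^15 kg.
Fraction required = 1.251×10^15 / 3.339×10^15 = 0.375 → 37 %.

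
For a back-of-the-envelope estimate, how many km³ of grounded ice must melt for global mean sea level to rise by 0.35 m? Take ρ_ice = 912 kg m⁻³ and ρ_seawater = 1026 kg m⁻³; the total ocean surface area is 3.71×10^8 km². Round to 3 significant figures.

≈ 1.46×10^5 km³

Required water volume = Δh × A = 0.35 m × 3.71×10^14 m² = 1.298×10^14 m³ = 1.298×10^5 km³.
Ice volume = water volume × ρ_w/ρ_ice = 1.298×10^5 × 1026/912 = 1.46×10^5 km³.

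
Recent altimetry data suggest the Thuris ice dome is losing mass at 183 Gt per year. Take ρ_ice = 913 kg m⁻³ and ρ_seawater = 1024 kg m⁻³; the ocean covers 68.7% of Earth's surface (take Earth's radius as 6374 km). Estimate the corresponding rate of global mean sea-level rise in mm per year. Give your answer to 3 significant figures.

ρ_w = 1024 kg m⁻³. Annual water volume added = 183 Gt / ρ_w = 1.830×10^14 kg / 1024 kg m⁻³ = 1.787×10^11 m³.
Δh per year = 1.787×10^11 / 3.51×10^14 = 5.10×10^-4 m = 0.510 mm.

≈ 0.510 mm/yr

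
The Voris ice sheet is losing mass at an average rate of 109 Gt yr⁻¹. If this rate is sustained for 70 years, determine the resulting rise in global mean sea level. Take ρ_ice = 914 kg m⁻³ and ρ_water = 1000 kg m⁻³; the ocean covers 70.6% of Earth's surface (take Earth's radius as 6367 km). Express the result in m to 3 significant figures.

Total mass lost = 109 Gt/yr × 70 yr = 7630 Gt = 7.630×10^15 kg.
ρ_w = 1000 kg m⁻³, so water volume = 7.630×10^15 / 1000 = 7.630×10^12 m³.
Δh = 7.630×10^12 / 3.60×10^14 = 0.0212 m.

≈ 0.0212 m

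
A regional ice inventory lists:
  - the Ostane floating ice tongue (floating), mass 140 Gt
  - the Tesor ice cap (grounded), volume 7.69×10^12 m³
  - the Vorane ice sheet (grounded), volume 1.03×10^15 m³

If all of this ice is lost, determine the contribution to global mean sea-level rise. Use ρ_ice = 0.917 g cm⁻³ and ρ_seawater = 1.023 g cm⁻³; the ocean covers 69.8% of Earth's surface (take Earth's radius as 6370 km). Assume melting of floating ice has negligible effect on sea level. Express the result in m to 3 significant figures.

≈ 2.61 m

The Ostane floating ice tongue is floating and already displaces its own weight of water, so its melt adds essentially nothing to sea level.
Tesor: 7.69×10^12 m³ × (917/1023) = 6.893×10^12 m³ of water.
Vorane: 1.03×10^15 m³ × (917/1023) = 9.233×10^14 m³ of water.
Total added water ≈ 9.302×10^14 m³ over 3.56×10^14 m² → Δh = 2.61 m.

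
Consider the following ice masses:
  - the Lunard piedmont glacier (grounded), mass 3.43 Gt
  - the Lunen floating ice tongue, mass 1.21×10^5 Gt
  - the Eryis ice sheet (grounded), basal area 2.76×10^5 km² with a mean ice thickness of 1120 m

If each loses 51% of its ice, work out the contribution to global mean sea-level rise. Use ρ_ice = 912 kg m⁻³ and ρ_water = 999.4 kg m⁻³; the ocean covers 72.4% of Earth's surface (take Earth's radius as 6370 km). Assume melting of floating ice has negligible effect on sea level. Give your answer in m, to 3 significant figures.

Lunard: 0.51 × 3.43 Gt = 1.749×10^12 kg; dividing by ρ_w = 999.4 kg m⁻³ gives 1.750×10^9 m³ of water.
The Lunen floating ice tongue is floating and already displaces its own weight of water, so its melt adds essentially nothing to sea level.
Eryis: ice volume = 2.76×10^5 km² × 1120 m = 3.091×10^5 km³; 0.51 × 3.091×10^5 × (912/999.4) = 1.439×10^5 km³ of water.
Total added water ≈ 1.439×10^14 m³ over 3.69×10^14 m² → Δh = 0.390 m.

≈ 0.390 m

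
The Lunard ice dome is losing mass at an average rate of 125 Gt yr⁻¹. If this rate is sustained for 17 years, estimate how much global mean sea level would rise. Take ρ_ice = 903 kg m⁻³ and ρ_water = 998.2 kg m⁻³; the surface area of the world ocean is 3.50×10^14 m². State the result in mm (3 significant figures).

≈ 6.08 mm

Total mass lost = 125 Gt/yr × 17 yr = 2125 Gt = 2.125×10^15 kg.
ρ_w = 998.2 kg m⁻³, so water volume = 2.125×10^15 / 998.2 = 2.129×10^12 m³.
Δh = 2.129×10^12 / 3.50×10^14 = 6.08×10^-3 m = 6.08 mm.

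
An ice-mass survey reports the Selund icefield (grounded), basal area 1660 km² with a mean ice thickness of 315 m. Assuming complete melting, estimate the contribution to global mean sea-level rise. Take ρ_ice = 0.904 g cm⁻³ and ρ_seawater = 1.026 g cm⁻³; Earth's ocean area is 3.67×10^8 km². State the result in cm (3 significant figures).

Selund: ice volume = 1660 km² × 315 m = 522.9 km³; 522.9 × (904/1026) = 460.7 km³ of water.
Spread over 3.67×10^14 m² of ocean, Δh = 4.607×10^11 / 3.67×10^14 = 1.26×10^-3 m = 0.126 cm.

≈ 0.126 cm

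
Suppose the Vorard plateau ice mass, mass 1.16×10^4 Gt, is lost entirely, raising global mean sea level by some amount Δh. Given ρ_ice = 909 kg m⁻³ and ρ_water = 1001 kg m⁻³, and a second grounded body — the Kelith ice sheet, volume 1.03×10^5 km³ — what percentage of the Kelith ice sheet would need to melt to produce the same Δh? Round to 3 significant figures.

≈ 12.4 %

Equal sea-level rise means equal mass of meltwater, i.e. equal mass of ice lost.
Ice mass of Vorard: 1.160×10^16 kg; ice mass of Kelith: 9.363×10^16 kg.
Fraction required = 1.160×10^16 / 9.363×10^16 = 0.124 → 12.4 %.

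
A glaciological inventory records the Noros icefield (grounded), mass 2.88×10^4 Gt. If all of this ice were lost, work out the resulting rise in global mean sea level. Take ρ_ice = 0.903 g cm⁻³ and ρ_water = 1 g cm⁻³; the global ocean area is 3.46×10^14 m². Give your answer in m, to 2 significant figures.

≈ 0.083 m

Noros: 2.88×10^4 Gt = 2.880×10^16 kg; dividing by ρ_w = 1 g cm⁻³ = 1000 kg m⁻³ gives 2.880×10^13 m³ of water.
Spread over 3.46×10^14 m² of ocean, Δh = 2.880×10^13 / 3.46×10^14 = 0.0832 m.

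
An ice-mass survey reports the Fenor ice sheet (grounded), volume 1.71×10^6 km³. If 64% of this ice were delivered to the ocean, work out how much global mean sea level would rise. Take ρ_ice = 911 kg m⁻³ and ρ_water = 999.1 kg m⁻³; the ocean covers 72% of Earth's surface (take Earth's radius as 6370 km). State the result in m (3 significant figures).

Fenor: 0.64 × 1.71×10^6 km³ × (911/999.1) = 9.979×10^5 km³ of water.
Spread over 3.67×10^14 m² of ocean, Δh = 9.979×10^14 / 3.67×10^14 = 2.72 m.

≈ 2.72 m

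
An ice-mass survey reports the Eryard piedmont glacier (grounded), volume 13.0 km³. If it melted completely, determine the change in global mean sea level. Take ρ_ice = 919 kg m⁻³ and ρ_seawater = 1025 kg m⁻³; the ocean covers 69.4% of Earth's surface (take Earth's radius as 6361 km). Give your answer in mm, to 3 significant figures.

≈ 0.0330 mm

Eryard: 13.0 km³ × (919/1025) = 11.66 km³ of water.
Spread over 3.53×10^14 m² of ocean, Δh = 1.166×10^10 / 3.53×10^14 = 3.30×10^-5 m = 0.0330 mm.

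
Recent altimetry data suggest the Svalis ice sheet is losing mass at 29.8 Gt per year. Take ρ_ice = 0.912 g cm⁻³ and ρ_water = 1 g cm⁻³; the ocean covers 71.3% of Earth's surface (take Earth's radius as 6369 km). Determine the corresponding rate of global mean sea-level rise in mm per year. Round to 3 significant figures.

≈ 0.0820 mm/yr

ρ_w = 1 g cm⁻³ = 1000 kg m⁻³. Annual water volume added = 29.8 Gt / ρ_w = 2.980×10^13 kg / 1000 kg m⁻³ = 2.980×10^10 m³.
Δh per year = 2.980×10^10 / 3.63×10^14 = 8.20×10^-5 m = 0.0820 mm.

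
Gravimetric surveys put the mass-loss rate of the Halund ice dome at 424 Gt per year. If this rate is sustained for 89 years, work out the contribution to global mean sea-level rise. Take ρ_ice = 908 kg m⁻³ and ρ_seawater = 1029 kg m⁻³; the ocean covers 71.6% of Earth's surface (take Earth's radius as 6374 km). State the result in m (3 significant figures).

≈ 0.100 m

Total mass lost = 424 Gt/yr × 89 yr = 3.774×10^4 Gt = 3.774×10^16 kg.
ρ_w = 1029 kg m⁻³, so water volume = 3.774×10^16 / 1029 = 3.667×10^13 m³.
Δh = 3.667×10^13 / 3.66×10^14 = 0.100 m.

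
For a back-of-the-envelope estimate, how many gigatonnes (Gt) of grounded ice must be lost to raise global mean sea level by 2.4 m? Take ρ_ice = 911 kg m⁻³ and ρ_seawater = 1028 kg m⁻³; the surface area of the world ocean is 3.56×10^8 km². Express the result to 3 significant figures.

≈ 8.78×10^5 Gt

Required water volume = Δh × A = 2.4 m × 3.56×10^14 m² = 8.544×10^14 m³.
ρ_w = 1028 kg m⁻³, so the mass of water = 8.544×10^14 m³ × 1028 kg m⁻³ = 8.783×10^17 kg = 8.78×10^5 Gt (and the same mass of ice, by conservation).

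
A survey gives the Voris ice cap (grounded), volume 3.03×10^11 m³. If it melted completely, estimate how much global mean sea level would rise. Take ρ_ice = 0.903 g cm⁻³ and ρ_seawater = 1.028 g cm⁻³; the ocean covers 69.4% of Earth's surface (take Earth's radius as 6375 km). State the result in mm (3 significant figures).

Voris: 3.03×10^11 m³ × (903/1028) = 2.662×10^11 m³ of water.
Spread over 3.54×10^14 m² of ocean, Δh = 2.662×10^11 / 3.54×10^14 = 7.51×10^-4 m = 0.751 mm.

≈ 0.751 mm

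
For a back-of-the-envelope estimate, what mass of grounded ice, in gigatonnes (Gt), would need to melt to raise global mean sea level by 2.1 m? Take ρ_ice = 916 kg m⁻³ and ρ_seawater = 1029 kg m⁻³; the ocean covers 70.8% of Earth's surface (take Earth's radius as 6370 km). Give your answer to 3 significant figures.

≈ 7.80×10^5 Gt

Required water volume = Δh × A = 2.1 m × 3.61×10^14 m² = 7.581×10^14 m³.
ρ_w = 1029 kg m⁻³, so the mass of water = 7.581×10^14 m³ × 1029 kg m⁻³ = 7.801×10^17 kg = 7.80×10^5 Gt (and the same mass of ice, by conservation).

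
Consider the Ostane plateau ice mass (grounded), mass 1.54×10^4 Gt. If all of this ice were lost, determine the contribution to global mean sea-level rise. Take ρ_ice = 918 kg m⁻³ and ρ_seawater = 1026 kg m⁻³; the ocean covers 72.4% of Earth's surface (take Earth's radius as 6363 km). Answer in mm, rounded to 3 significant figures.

≈ 40.7 mm

Ostane: 1.54×10^4 Gt = 1.540×10^16 kg; dividing by ρ_w = 1026 kg m⁻³ gives 1.501×10^13 m³ of water.
Spread over 3.68×10^14 m² of ocean, Δh = 1.501×10^13 / 3.68×10^14 = 0.0407 m = 40.7 mm.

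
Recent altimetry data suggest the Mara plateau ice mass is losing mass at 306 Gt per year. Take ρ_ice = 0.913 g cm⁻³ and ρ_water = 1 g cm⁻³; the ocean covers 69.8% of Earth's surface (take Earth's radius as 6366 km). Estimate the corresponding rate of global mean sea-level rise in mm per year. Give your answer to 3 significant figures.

ρ_w = 1 g cm⁻³ = 1000 kg m⁻³. Annual water volume added = 306 Gt / ρ_w = 3.060×10^14 kg / 1000 kg m⁻³ = 3.060×10^11 m³.
Δh per year = 3.060×10^11 / 3.55×10^14 = 8.61×10^-4 m = 0.861 mm.

≈ 0.861 mm/yr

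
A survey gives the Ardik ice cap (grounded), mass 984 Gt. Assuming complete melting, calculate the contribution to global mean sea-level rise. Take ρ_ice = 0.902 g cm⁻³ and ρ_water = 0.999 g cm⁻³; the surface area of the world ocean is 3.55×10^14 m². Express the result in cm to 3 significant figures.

Ardik: 984 Gt = 9.840×10^14 kg; dividing by ρ_w = 0.999 g cm⁻³ = 999 kg m⁻³ gives 9.850×10^11 m³ of water.
Spread over 3.55×10^14 m² of ocean, Δh = 9.850×10^11 / 3.55×10^14 = 2.77×10^-3 m = 0.277 cm.

≈ 0.277 cm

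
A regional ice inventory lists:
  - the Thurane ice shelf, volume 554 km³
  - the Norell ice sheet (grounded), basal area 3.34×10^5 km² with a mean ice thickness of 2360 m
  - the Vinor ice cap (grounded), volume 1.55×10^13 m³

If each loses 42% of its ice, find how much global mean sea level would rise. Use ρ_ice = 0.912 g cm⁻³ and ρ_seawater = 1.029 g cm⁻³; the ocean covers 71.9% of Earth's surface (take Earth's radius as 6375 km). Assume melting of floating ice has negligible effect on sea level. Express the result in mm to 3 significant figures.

≈ 815 mm

The Thurane ice shelf is floating and already displaces its own weight of water, so its melt adds essentially nothing to sea level.
Norell: ice volume = 3.34×10^5 km² × 2360 m = 7.882×10^5 km³; 0.42 × 7.882×10^5 × (912/1029) = 2.934×10^5 km³ of water.
Vinor: 0.42 × 1.55×10^13 m³ × (912/1029) = 5.770×10^12 m³ of water.
Total added water ≈ 2.992×10^14 m³ over 3.67×10^14 m² → Δh = 0.815 m = 815 mm.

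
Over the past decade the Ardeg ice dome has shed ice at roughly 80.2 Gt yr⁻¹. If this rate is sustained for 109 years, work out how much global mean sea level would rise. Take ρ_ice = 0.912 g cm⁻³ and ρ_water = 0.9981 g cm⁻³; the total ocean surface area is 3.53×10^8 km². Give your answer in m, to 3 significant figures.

≈ 0.0248 m

Total mass lost = 80.2 Gt/yr × 109 yr = 8742 Gt = 8.742×10^15 kg.
ρ_w = 0.9981 g cm⁻³ = 998.1 kg m⁻³, so water volume = 8.742×10^15 / 998.1 = 8.758×10^12 m³.
Δh = 8.758×10^12 / 3.53×10^14 = 0.0248 m.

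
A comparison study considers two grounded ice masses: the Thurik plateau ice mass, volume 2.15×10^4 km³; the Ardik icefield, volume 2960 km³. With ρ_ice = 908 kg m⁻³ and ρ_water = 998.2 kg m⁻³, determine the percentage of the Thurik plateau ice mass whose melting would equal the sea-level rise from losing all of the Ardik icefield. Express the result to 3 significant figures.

≈ 13.8 %

Equal sea-level rise means equal mass of meltwater, i.e. equal mass of ice lost.
Ice mass of Ardik: 2.688×10^15 kg; ice mass of Thurik: 1.952×10^16 kg.
Fraction required = 2.688×10^15 / 1.952×10^16 = 0.138 → 13.8 %.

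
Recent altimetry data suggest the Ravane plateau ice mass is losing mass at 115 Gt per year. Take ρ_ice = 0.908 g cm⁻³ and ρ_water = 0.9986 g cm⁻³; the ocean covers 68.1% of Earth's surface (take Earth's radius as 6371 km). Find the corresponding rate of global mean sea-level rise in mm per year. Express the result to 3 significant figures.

ρ_w = 0.9986 g cm⁻³ = 998.6 kg m⁻³. Annual water volume added = 115 Gt / ρ_w = 1.150×10^14 kg / 998.6 kg m⁻³ = 1.152×10^11 m³.
Δh per year = 1.152×10^11 / 3.47×10^14 = 3.32×10^-4 m = 0.332 mm.

≈ 0.332 mm/yr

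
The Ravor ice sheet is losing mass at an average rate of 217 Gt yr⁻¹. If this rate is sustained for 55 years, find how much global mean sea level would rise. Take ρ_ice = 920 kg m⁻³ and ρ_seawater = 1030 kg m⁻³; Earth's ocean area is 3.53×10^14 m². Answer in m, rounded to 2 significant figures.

Total mass lost = 217 Gt/yr × 55 yr = 1.194×10^4 Gt = 1.194×10^16 kg.
ρ_w = 1030 kg m⁻³, so water volume = 1.194×10^16 / 1030 = 1.159×10^13 m³.
Δh = 1.159×10^13 / 3.53×10^14 = 0.0328 m.

≈ 0.033 m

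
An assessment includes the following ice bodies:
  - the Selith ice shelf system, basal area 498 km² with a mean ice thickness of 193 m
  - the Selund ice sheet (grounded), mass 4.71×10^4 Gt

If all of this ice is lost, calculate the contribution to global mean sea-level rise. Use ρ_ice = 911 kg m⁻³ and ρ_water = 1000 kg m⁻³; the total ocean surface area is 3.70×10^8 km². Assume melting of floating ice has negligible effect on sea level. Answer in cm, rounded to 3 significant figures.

≈ 12.7 cm

The Selith ice shelf system is floating and already displaces its own weight of water, so its melt adds essentially nothing to sea level.
Selund: 4.71×10^4 Gt = 4.710×10^16 kg; dividing by ρ_w = 1000 kg m⁻³ gives 4.710×10^13 m³ of water.
Total added water ≈ 4.710×10^13 m³ over 3.70×10^14 m² → Δh = 0.127 m = 12.7 cm.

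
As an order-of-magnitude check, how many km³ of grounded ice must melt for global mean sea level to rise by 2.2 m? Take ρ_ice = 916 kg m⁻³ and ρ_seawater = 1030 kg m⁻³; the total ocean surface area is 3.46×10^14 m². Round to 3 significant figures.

≈ 8.56×10^5 km³

Required water volume = Δh × A = 2.2 m × 3.46×10^14 m² = 7.612×10^14 m³ = 7.612×10^5 km³.
Ice volume = water volume × ρ_w/ρ_ice = 7.612×10^5 × 1030/916 = 8.56×10^5 km³.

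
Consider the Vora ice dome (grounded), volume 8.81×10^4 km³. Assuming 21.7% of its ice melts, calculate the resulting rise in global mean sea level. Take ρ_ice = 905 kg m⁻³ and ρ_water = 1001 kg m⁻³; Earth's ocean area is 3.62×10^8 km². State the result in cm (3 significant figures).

Vora: 0.217 × 8.81×10^4 km³ × (905/1001) = 1.728×10^4 km³ of water.
Spread over 3.62×10^14 m² of ocean, Δh = 1.728×10^13 / 3.62×10^14 = 0.0477 m = 4.77 cm.

≈ 4.77 cm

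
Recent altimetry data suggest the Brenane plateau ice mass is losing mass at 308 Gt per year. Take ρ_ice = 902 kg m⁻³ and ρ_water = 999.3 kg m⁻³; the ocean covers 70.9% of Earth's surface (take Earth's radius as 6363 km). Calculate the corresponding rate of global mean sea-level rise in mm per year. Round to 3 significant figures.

ρ_w = 999.3 kg m⁻³. Annual water volume added = 308 Gt / ρ_w = 3.080×10^14 kg / 999.3 kg m⁻³ = 3.082×10^11 m³.
Δh per year = 3.082×10^11 / 3.61×10^14 = 8.54×10^-4 m = 0.854 mm.

≈ 0.854 mm/yr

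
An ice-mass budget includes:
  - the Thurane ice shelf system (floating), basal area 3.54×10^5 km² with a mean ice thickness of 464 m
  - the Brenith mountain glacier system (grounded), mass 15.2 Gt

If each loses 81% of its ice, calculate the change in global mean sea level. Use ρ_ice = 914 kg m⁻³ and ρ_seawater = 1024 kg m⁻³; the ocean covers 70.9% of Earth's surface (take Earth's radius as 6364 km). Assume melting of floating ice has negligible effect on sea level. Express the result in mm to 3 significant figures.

≈ 0.0333 mm

The Thurane ice shelf system is floating and already displaces its own weight of water, so its melt adds essentially nothing to sea level.
Brenith: 0.81 × 15.2 Gt = 1.231×10^13 kg; dividing by ρ_w = 1024 kg m⁻³ gives 1.202×10^10 m³ of water.
Total added water ≈ 1.202×10^10 m³ over 3.61×10^14 m² → Δh = 3.33×10^-5 m = 0.0333 mm.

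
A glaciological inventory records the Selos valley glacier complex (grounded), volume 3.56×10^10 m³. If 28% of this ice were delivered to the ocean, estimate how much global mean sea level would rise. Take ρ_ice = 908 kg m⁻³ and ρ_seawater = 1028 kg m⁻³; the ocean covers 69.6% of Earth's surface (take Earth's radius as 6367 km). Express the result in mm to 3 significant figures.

Selos: 0.28 × 3.56×10^10 m³ × (908/1028) = 8.804×10^9 m³ of water.
Spread over 3.55×10^14 m² of ocean, Δh = 8.804×10^9 / 3.55×10^14 = 2.48×10^-5 m = 0.0248 mm.

≈ 0.0248 mm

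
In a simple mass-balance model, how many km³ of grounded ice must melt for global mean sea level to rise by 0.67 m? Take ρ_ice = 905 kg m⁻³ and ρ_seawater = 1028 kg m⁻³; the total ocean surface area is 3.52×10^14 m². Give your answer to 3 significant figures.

Required water volume = Δh × A = 0.67 m × 3.52×10^14 m² = 2.358×10^14 m³ = 2.358×10^5 km³.
Ice volume = water volume × ρ_w/ρ_ice = 2.358×10^5 × 1028/905 = 2.68×10^5 km³.

≈ 2.68×10^5 km³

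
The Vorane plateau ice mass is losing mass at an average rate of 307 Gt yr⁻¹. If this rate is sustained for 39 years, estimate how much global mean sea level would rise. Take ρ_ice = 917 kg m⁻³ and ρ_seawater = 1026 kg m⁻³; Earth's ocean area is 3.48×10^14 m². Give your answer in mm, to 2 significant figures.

Total mass lost = 307 Gt/yr × 39 yr = 1.197×10^4 Gt = 1.197×10^16 kg.
ρ_w = 1026 kg m⁻³, so water volume = 1.197×10^16 / 1026 = 1.167×10^13 m³.
Δh = 1.167×10^13 / 3.48×10^14 = 0.0335 m = 34 mm.

≈ 34 mm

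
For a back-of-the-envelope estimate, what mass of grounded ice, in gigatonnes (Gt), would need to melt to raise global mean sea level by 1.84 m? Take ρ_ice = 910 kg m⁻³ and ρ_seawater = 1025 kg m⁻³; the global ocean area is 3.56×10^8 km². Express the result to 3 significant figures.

≈ 6.71×10^5 Gt

Required water volume = Δh × A = 1.84 m × 3.56×10^14 m² = 6.550×10^14 m³.
ρ_w = 1025 kg m⁻³, so the mass of water = 6.550×10^14 m³ × 1025 kg m⁻³ = 6.714×10^17 kg = 6.71×10^5 Gt (and the same mass of ice, by conservation).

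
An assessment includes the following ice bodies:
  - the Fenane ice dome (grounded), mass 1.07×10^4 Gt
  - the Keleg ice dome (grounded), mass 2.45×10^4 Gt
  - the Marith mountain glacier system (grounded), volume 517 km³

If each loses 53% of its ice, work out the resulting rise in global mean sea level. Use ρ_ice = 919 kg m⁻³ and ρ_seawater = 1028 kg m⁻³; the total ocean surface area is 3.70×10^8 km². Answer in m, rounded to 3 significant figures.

≈ 0.0497 m

Fenane: 0.53 × 1.07×10^4 Gt = 5.671×10^15 kg; dividing by ρ_w = 1028 kg m⁻³ gives 5.517×10^12 m³ of water.
Keleg: 0.53 × 2.45×10^4 Gt = 1.298×10^16 kg; dividing by ρ_w = 1028 kg m⁻³ gives 1.263×10^13 m³ of water.
Marith: 0.53 × 517 km³ × (919/1028) = 245.0 km³ of water.
Total added water ≈ 1.839×10^13 m³ over 3.70×10^14 m² → Δh = 0.0497 m.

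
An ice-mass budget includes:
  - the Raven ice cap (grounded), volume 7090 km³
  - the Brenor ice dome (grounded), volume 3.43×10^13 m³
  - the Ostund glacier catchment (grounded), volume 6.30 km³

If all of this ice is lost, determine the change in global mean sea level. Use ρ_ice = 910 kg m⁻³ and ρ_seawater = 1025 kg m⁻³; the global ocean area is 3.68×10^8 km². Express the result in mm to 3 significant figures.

Raven: 7090 km³ × (910/1025) = 6295 km³ of water.
Brenor: 3.43×10^13 m³ × (910/1025) = 3.045×10^13 m³ of water.
Ostund: 6.30 km³ × (910/1025) = 5.593 km³ of water.
Total added water ≈ 3.675×10^13 m³ over 3.68×10^14 m² → Δh = 0.0999 m = 99.9 mm.

≈ 99.9 mm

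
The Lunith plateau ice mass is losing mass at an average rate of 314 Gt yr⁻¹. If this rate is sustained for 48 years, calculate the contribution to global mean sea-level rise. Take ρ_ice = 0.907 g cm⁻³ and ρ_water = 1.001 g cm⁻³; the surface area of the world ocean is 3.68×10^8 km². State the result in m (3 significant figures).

Total mass lost = 314 Gt/yr × 48 yr = 1.507×10^4 Gt = 1.507×10^16 kg.
ρ_w = 1.001 g cm⁻³ = 1001 kg m⁻³, so water volume = 1.507×10^16 / 1001 = 1.506×10^13 m³.
Δh = 1.506×10^13 / 3.68×10^14 = 0.0409 m.

≈ 0.0409 m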